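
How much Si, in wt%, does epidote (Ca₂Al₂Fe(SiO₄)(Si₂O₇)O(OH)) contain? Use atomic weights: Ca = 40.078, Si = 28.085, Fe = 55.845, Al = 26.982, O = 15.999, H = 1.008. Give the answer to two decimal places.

Formula mass = 2·40.078 + 2·26.982 + 1·55.845 + 3·28.085 + 13·15.999 + 1·1.008 = 483.215 g/mol, of which 84.255 g is Si.
So Si makes up 84.255/483.215 = 0.1744 of the mass, i.e. 17.44%.

17.44 wt%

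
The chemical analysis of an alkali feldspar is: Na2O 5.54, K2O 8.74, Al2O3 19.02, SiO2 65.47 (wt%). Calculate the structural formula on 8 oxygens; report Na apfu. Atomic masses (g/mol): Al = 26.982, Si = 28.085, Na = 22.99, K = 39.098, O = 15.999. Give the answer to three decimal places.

Na2O (M=61.979): mol = 0.08939; Na = 0.17878, O = 0.08939.
K2O (M=94.195): mol = 0.09279; K = 0.18558, O = 0.09279.
Al2O3 (M=101.961): mol = 0.18654; Al = 0.37308, O = 0.55962.
SiO2 (M=60.083): mol = 1.08966; Si = 1.08966, O = 2.17932.
ΣO = 2.92112; factor = 8/ΣO = 2.73868.
Na apfu = 0.17878 × 2.73868 = 0.490.

0.490 Na apfu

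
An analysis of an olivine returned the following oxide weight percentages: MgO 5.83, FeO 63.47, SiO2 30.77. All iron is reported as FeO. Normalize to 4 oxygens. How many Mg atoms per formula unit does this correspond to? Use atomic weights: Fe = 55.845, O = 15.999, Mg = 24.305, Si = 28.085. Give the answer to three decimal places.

5.83 wt% MgO ÷ 40.304 g/mol = 0.14465 mol, giving 0.14465 Mg and 0.14465 O.
63.47 wt% FeO ÷ 71.844 g/mol = 0.88344 mol, giving 0.88344 Fe and 0.88344 O.
30.77 wt% SiO2 ÷ 60.083 g/mol = 0.51212 mol, giving 0.51212 Si and 1.02424 O.
Oxygen sums to 2.05233; scaling by 4/2.05233 = 1.94900 puts the formula on 4 O.
Mg: 0.14465 × 1.94900 = 0.282 atoms per formula unit.

0.282 Mg apfu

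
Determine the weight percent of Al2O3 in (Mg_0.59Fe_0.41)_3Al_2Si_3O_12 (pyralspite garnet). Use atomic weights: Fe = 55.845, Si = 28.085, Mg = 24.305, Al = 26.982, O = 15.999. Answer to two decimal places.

Formula mass = 441.916 g/mol.
2 Al → 1.0000 mol Al2O3 per formula unit; M(Al2O3) = 101.961, so Al2O3 mass = 101.961 g.
101.961/441.916 × 100 = 23.07 wt%.

23.07 wt%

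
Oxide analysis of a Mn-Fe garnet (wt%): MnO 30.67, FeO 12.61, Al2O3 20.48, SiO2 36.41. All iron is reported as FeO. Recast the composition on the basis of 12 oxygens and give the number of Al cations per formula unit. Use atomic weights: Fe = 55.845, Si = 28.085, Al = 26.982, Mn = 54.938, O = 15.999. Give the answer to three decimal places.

30.67 wt% MnO ÷ 70.937 g/mol = 0.43236 mol, giving 0.43236 Mn and 0.43236 O.
12.61 wt% FeO ÷ 71.844 g/mol = 0.17552 mol, giving 0.17552 Fe and 0.17552 O.
20.48 wt% Al2O3 ÷ 101.961 g/mol = 0.20086 mol, giving 0.40172 Al and 0.60258 O.
36.41 wt% SiO2 ÷ 60.083 g/mol = 0.60600 mol, giving 0.60600 Si and 1.21200 O.
Oxygen sums to 2.42246; scaling by 12/2.42246 = 4.95364 puts the formula on 12 O.
Al: 0.40172 × 4.95364 = 1.990 atoms per formula unit.

1.990 Al apfu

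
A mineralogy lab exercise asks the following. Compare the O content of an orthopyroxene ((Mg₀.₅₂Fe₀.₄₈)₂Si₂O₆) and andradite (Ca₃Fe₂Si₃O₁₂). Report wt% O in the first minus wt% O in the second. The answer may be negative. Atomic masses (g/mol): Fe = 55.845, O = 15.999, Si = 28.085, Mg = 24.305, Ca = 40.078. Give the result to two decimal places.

3.77 percentage points

M((Mg₀.₅₂Fe₀.₄₈)₂Si₂O₆) = 231.052 g/mol, so wt% O = 95.994/231.052 × 100 = 41.55%.
M(Ca₃Fe₂Si₃O₁₂) = 508.167 g/mol, so wt% O = 191.988/508.167 × 100 = 37.78%.
41.55 − 37.78 = 3.77 pp.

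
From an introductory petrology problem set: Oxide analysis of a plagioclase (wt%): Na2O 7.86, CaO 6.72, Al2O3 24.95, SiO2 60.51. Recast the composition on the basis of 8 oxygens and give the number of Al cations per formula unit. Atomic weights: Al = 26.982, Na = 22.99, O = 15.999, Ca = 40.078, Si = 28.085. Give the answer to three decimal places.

1.307 Al apfu

7.86 wt% Na2O ÷ 61.979 g/mol = 0.12682 mol, giving 0.25364 Na and 0.12682 O.
6.72 wt% CaO ÷ 56.077 g/mol = 0.11984 mol, giving 0.11984 Ca and 0.11984 O.
24.95 wt% Al2O3 ÷ 101.961 g/mol = 0.24470 mol, giving 0.48940 Al and 0.73410 O.
60.51 wt% SiO2 ÷ 60.083 g/mol = 1.00711 mol, giving 1.00711 Si and 2.01422 O.
Oxygen sums to 2.99498; scaling by 8/2.99498 = 2.67114 puts the formula on 8 O.
Al: 0.48940 × 2.67114 = 1.307 atoms per formula unit.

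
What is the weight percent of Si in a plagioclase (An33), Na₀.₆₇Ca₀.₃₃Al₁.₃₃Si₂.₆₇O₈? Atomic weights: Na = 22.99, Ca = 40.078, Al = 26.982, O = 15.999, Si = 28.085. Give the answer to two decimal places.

Formula mass = 0.67×22.99 + 0.33×40.078 + 1.33×26.982 + 2.67×28.085 + 8×15.999 = 267.494 g/mol, of which 74.987 g is Si.
So Si makes up 74.987/267.494 = 0.2803 of the mass, i.e. 28.03%.

28.03 mass %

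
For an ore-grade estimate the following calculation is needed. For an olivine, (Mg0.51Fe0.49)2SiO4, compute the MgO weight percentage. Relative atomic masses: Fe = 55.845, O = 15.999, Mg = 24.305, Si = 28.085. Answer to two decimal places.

23.96 wt%

Molar mass of (Mg0.51Fe0.49)2SiO4 = 1.02·24.305 + 0.98·55.845 + 1·28.085 + 4·15.999 = 171.600 g/mol.
Each formula unit contains 1.02 Mg, equivalent to 1.02/1 = 1.0200 mol MgO.
M(MgO) = 1×24.305 + 1×15.999 = 40.304 g/mol.
Mass of MgO per formula unit = 1.0200 × 40.304 = 41.110 g.
MgO wt% = 41.110 / 171.600 × 100 = 23.96%.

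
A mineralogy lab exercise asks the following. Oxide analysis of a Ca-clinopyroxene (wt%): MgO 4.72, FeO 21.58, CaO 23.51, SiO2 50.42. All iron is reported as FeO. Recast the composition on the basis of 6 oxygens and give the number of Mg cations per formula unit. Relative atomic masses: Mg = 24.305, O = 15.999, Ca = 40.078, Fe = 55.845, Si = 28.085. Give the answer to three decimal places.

0.279 Mg apfu

4.72 wt% MgO ÷ 40.304 g/mol = 0.11711 mol, giving 0.11711 Mg and 0.11711 O.
21.58 wt% FeO ÷ 71.844 g/mol = 0.30037 mol, giving 0.30037 Fe and 0.30037 O.
23.51 wt% CaO ÷ 56.077 g/mol = 0.41924 mol, giving 0.41924 Ca and 0.41924 O.
50.42 wt% SiO2 ÷ 60.083 g/mol = 0.83917 mol, giving 0.83917 Si and 1.67834 O.
Oxygen sums to 2.51506; scaling by 6/2.51506 = 2.38563 puts the formula on 6 O.
Mg: 0.11711 × 2.38563 = 0.279 atoms per formula unit.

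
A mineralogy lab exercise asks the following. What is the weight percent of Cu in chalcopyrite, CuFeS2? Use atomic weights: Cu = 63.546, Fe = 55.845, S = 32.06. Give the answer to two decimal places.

34.63 weight percent

Formula mass = 1×63.546 + 1×55.845 + 2×32.06 = 183.511 g/mol, of which 63.546 g is Cu.
So Cu makes up 63.546/183.511 = 0.3463 of the mass, i.e. 34.63%.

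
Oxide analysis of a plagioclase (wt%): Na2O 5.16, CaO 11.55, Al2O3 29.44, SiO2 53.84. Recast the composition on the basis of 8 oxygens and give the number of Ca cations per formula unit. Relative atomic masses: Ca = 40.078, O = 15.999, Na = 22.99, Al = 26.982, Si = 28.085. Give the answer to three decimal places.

5.16 wt% Na2O ÷ 61.979 g/mol = 0.08325 mol, giving 0.16650 Na and 0.08325 O.
11.55 wt% CaO ÷ 56.077 g/mol = 0.20597 mol, giving 0.20597 Ca and 0.20597 O.
29.44 wt% Al2O3 ÷ 101.961 g/mol = 0.28874 mol, giving 0.57748 Al and 0.86622 O.
53.84 wt% SiO2 ÷ 60.083 g/mol = 0.89609 mol, giving 0.89609 Si and 1.79218 O.
Oxygen sums to 2.94762; scaling by 8/2.94762 = 2.71405 puts the formula on 8 O.
Ca: 0.20597 × 2.71405 = 0.559 atoms per formula unit.

0.559 Ca apfu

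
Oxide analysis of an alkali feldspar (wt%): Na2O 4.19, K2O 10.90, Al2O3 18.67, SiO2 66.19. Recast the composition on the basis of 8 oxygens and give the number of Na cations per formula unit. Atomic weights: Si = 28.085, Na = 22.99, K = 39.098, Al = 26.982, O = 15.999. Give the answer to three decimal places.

4.19 wt% Na2O ÷ 61.979 g/mol = 0.06760 mol, giving 0.13520 Na and 0.06760 O.
10.90 wt% K2O ÷ 94.195 g/mol = 0.11572 mol, giving 0.23144 K and 0.11572 O.
18.67 wt% Al2O3 ÷ 101.961 g/mol = 0.18311 mol, giving 0.36622 Al and 0.54933 O.
66.19 wt% SiO2 ÷ 60.083 g/mol = 1.10164 mol, giving 1.10164 Si and 2.20328 O.
Oxygen sums to 2.93593; scaling by 8/2.93593 = 2.72486 puts the formula on 8 O.
Na: 0.13520 × 2.72486 = 0.368 atoms per formula unit.

0.368 Na apfu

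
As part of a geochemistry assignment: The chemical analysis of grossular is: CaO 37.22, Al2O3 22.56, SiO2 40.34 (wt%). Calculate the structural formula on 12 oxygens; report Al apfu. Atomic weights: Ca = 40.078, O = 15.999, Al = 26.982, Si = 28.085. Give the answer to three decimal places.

37.22 wt% CaO ÷ 56.077 g/mol = 0.66373 mol, giving 0.66373 Ca and 0.66373 O.
22.56 wt% Al2O3 ÷ 101.961 g/mol = 0.22126 mol, giving 0.44252 Al and 0.66378 O.
40.34 wt% SiO2 ÷ 60.083 g/mol = 0.67140 mol, giving 0.67140 Si and 1.34280 O.
Oxygen sums to 2.67031; scaling by 12/2.67031 = 4.49386 puts the formula on 12 O.
Al: 0.44252 × 4.49386 = 1.989 atoms per formula unit.

1.989 Al apfu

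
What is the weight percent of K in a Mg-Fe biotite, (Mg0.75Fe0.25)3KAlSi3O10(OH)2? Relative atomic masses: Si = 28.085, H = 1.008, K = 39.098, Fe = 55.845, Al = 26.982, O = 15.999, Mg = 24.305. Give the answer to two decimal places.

M((Mg0.75Fe0.25)3KAlSi3O10(OH)2) = 440.909 g/mol.
K contributes 1 × 39.098 = 39.098 g per mole.
39.098/440.909 = 0.0887 → 8.87%.

8.87 mass %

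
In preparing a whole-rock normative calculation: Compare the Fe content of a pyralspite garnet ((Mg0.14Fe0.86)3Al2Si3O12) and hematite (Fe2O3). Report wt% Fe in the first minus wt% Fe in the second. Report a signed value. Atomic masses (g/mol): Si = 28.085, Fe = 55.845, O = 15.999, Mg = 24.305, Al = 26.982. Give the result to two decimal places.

-40.20 percentage points

First mineral: 144.080 g Fe in 484.495 g formula = 29.74 wt% Fe.
Second mineral: 111.690 g Fe in 159.687 g formula = 69.94 wt% Fe.
29.74% − 69.94% gives a difference of -40.20 percentage points.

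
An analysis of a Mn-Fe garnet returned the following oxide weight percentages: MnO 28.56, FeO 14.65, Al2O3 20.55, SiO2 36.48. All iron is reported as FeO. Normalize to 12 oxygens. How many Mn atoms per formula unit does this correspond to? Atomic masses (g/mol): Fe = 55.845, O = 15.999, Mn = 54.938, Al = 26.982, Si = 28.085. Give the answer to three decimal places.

MnO: 28.56/70.937 = 0.40261 mol → 0.40261 mol Mn, 0.40261 mol O.
FeO: 14.65/71.844 = 0.20391 mol → 0.20391 mol Fe, 0.20391 mol O.
Al2O3: 20.55/101.961 = 0.20155 mol → 0.40310 mol Al, 0.60465 mol O.
SiO2: 36.48/60.083 = 0.60716 mol → 0.60716 mol Si, 1.21432 mol O.
Total oxygen = 2.42549 mol. Normalization factor = 12/2.42549 = 4.94745.
Mn per 12 O = 0.40261 × 4.94745 = 1.992.

1.992 Mn apfu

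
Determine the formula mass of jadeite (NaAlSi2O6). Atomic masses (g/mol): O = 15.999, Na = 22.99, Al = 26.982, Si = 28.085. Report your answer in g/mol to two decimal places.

202.14 g/mol

M = 1(22.99) + 1(26.982) + 2(28.085) + 6(15.999)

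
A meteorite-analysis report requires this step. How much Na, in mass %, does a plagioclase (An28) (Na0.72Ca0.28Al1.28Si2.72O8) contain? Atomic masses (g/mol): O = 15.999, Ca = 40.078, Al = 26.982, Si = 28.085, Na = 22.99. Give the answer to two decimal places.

Formula mass = 0.72×22.99 + 0.28×40.078 + 1.28×26.982 + 2.72×28.085 + 8×15.999 = 266.695 g/mol, of which 16.553 g is Na.
So Na makes up 16.553/266.695 = 0.0621 of the mass, i.e. 6.21%.

6.21 mass %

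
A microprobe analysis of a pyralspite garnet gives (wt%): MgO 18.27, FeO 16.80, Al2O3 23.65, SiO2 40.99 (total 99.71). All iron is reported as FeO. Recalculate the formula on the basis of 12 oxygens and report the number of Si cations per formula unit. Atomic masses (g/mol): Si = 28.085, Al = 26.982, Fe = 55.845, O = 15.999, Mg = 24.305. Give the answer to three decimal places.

MgO: 18.27/40.304 = 0.45330 mol → 0.45330 mol Mg, 0.45330 mol O.
FeO: 16.80/71.844 = 0.23384 mol → 0.23384 mol Fe, 0.23384 mol O.
Al2O3: 23.65/101.961 = 0.23195 mol → 0.46390 mol Al, 0.69585 mol O.
SiO2: 40.99/60.083 = 0.68222 mol → 0.68222 mol Si, 1.36444 mol O.
Total oxygen = 2.74743 mol. Normalization factor = 12/2.74743 = 4.36772.
Si per 12 O = 0.68222 × 4.36772 = 2.980.

2.980 Si apfu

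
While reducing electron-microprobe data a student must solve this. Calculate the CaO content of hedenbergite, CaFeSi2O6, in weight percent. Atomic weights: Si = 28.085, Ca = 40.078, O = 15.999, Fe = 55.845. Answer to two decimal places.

Molar mass of CaFeSi2O6 = 1×40.078 + 1×55.845 + 2×28.085 + 6×15.999 = 248.087 g/mol.
Each formula unit contains 1 Ca, equivalent to 1/1 = 1.0000 mol CaO.
M(CaO) = 1×40.078 + 1×15.999 = 56.077 g/mol.
Mass of CaO per formula unit = 1.0000 × 56.077 = 56.077 g.
CaO wt% = 56.077 / 248.087 × 100 = 22.60%.

22.60 wt%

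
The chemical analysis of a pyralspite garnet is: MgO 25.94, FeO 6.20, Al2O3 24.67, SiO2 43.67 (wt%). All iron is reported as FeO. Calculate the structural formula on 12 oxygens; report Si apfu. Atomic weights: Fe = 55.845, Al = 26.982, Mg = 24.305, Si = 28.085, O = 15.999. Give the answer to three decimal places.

2.998 Si apfu

MgO (M=40.304): mol = 0.64361; Mg = 0.64361, O = 0.64361.
FeO (M=71.844): mol = 0.08630; Fe = 0.08630, O = 0.08630.
Al2O3 (M=101.961): mol = 0.24196; Al = 0.48392, O = 0.72588.
SiO2 (M=60.083): mol = 0.72683; Si = 0.72683, O = 1.45366.
ΣO = 2.90945; factor = 12/ΣO = 4.12449.
Si apfu = 0.72683 × 4.12449 = 2.998.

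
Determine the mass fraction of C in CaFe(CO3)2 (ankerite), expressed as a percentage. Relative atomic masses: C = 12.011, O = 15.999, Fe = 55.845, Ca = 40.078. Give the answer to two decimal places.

11.12 mass %

Formula mass = 1*40.078 + 1*55.845 + 2*12.011 + 6*15.999 = 215.939 g/mol, of which 24.022 g is C.
So C makes up 24.022/215.939 = 0.1112 of the mass, i.e. 11.12%.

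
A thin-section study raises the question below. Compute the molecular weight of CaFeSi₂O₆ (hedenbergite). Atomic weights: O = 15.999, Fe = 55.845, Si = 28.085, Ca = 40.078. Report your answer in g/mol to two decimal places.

The formula mass is the sum 1*40.078 + 1*55.845 + 2*28.085 + 6*15.999.

248.09 g/mol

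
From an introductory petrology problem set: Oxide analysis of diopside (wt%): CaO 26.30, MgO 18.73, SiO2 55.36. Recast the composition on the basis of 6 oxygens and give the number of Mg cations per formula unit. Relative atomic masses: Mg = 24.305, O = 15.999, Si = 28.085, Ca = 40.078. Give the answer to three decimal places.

26.30 wt% CaO ÷ 56.077 g/mol = 0.46900 mol, giving 0.46900 Ca and 0.46900 O.
18.73 wt% MgO ÷ 40.304 g/mol = 0.46472 mol, giving 0.46472 Mg and 0.46472 O.
55.36 wt% SiO2 ÷ 60.083 g/mol = 0.92139 mol, giving 0.92139 Si and 1.84278 O.
Oxygen sums to 2.77650; scaling by 6/2.77650 = 2.16099 puts the formula on 6 O.
Mg: 0.46472 × 2.16099 = 1.004 atoms per formula unit.

1.004 Mg apfu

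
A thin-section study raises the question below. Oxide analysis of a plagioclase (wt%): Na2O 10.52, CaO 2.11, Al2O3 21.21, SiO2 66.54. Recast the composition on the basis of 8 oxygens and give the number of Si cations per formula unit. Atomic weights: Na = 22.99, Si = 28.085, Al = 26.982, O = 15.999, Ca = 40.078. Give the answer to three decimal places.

Na2O: 10.52/61.979 = 0.16973 mol → 0.33946 mol Na, 0.16973 mol O.
CaO: 2.11/56.077 = 0.03763 mol → 0.03763 mol Ca, 0.03763 mol O.
Al2O3: 21.21/101.961 = 0.20802 mol → 0.41604 mol Al, 0.62406 mol O.
SiO2: 66.54/60.083 = 1.10747 mol → 1.10747 mol Si, 2.21494 mol O.
Total oxygen = 3.04636 mol. Normalization factor = 8/3.04636 = 2.62608.
Si per 8 O = 1.10747 × 2.62608 = 2.908.

2.908 Si apfu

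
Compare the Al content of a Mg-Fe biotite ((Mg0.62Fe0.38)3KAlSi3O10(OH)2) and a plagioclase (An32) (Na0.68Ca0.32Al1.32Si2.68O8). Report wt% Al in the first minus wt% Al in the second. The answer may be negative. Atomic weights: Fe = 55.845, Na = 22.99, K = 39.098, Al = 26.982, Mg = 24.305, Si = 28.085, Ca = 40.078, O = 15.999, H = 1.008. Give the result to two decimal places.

M((Mg0.62Fe0.38)3KAlSi3O10(OH)2) = 453.210 g/mol, so wt% Al = 26.982/453.210 × 100 = 5.95%.
M(Na0.68Ca0.32Al1.32Si2.68O8) = 267.334 g/mol, so wt% Al = 35.616/267.334 × 100 = 13.32%.
5.95 − 13.32 = -7.37 pp.

-7.37 percentage points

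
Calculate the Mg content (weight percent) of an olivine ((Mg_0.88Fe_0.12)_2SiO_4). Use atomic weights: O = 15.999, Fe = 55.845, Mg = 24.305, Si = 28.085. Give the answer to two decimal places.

28.85 weight percent

Molar mass of (Mg_0.88Fe_0.12)_2SiO_4: 1.76×24.305 + 0.24×55.845 + 1×28.085 + 4×15.999 = 148.261 g/mol.
Mass of Mg per formula unit: 1.76 × 24.305 = 42.777 g.
Weight fraction Mg = 42.777 / 148.261 = 0.2885.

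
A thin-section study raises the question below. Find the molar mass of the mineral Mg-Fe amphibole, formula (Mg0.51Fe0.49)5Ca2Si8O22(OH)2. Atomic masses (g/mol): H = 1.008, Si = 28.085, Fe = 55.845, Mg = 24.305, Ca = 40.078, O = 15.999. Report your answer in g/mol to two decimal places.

M = 2.55(24.305) + 2.45(55.845) + 2(40.078) + 8(28.085) + 24(15.999) + 2(1.008)

889.63 g/mol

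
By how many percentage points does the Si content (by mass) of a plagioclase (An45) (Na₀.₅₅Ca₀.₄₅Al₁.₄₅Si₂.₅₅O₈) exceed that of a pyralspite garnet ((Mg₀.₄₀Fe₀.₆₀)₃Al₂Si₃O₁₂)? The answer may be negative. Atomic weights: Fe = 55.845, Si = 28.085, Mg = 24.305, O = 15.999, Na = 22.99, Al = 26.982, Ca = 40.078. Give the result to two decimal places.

Si in Na₀.₅₅Ca₀.₄₅Al₁.₄₅Si₂.₅₅O₈: molar mass 269.412 g/mol; 2.55×28.085 = 71.617 g → 26.58 wt%.
Si in (Mg₀.₄₀Fe₀.₆₀)₃Al₂Si₃O₁₂: molar mass 459.894 g/mol; 3×28.085 = 84.255 g → 18.32 wt%.
Difference = 26.58 − 18.32 = 8.26 percentage points.

8.26 percentage points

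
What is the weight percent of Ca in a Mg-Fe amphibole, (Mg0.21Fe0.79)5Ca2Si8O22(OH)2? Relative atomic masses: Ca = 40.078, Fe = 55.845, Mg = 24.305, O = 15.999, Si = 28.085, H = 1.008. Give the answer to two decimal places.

8.56 wt%

M((Mg0.21Fe0.79)5Ca2Si8O22(OH)2) = 936.936 g/mol.
Ca contributes 2 × 40.078 = 80.156 g per mole.
80.156/936.936 = 0.0856 → 8.56%.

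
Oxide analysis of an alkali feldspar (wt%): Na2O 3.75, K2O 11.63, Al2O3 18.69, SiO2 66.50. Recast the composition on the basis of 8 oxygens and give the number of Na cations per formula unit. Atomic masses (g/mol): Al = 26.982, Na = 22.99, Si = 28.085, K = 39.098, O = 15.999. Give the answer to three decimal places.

0.328 Na apfu

3.75 wt% Na2O ÷ 61.979 g/mol = 0.06050 mol, giving 0.12100 Na and 0.06050 O.
11.63 wt% K2O ÷ 94.195 g/mol = 0.12347 mol, giving 0.24694 K and 0.12347 O.
18.69 wt% Al2O3 ÷ 101.961 g/mol = 0.18331 mol, giving 0.36662 Al and 0.54993 O.
66.50 wt% SiO2 ÷ 60.083 g/mol = 1.10680 mol, giving 1.10680 Si and 2.21360 O.
Oxygen sums to 2.94750; scaling by 8/2.94750 = 2.71416 puts the formula on 8 O.
Na: 0.12100 × 2.71416 = 0.328 atoms per formula unit.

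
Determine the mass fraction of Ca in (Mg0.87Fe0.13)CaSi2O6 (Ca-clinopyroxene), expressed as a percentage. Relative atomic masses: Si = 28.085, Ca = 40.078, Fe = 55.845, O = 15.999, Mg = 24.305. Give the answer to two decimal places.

M((Mg0.87Fe0.13)CaSi2O6) = 220.647 g/mol.
Ca contributes 1 × 40.078 = 40.078 g per mole.
40.078/220.647 = 0.1816 → 18.16%.

18.16 wt%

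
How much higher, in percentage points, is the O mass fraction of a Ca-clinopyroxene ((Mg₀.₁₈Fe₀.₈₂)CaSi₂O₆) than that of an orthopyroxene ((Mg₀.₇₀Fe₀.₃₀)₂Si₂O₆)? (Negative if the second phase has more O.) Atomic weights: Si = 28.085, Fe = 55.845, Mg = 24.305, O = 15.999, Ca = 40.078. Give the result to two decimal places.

-4.09 percentage points

M((Mg₀.₁₈Fe₀.₈₂)CaSi₂O₆) = 242.410 g/mol, so wt% O = 95.994/242.410 × 100 = 39.60%.
M((Mg₀.₇₀Fe₀.₃₀)₂Si₂O₆) = 219.698 g/mol, so wt% O = 95.994/219.698 × 100 = 43.69%.
39.60 − 43.69 = -4.09 pp.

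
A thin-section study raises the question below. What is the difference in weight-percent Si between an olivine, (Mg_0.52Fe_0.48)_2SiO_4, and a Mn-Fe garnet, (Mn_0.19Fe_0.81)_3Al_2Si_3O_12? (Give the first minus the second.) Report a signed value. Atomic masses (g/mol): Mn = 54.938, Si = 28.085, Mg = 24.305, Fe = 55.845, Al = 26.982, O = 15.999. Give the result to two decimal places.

-0.52 percentage points

Si in (Mg_0.52Fe_0.48)_2SiO_4: molar mass 170.969 g/mol; 1×28.085 = 28.085 g → 16.43 wt%.
Si in (Mn_0.19Fe_0.81)_3Al_2Si_3O_12: molar mass 497.225 g/mol; 3×28.085 = 84.255 g → 16.95 wt%.
Difference = 16.43 − 16.95 = -0.52 percentage points.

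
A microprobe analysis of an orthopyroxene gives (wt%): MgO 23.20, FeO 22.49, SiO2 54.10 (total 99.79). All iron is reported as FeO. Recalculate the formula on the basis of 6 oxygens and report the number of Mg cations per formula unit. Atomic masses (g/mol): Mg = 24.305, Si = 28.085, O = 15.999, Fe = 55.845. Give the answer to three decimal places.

23.20 wt% MgO ÷ 40.304 g/mol = 0.57563 mol, giving 0.57563 Mg and 0.57563 O.
22.49 wt% FeO ÷ 71.844 g/mol = 0.31304 mol, giving 0.31304 Fe and 0.31304 O.
54.10 wt% SiO2 ÷ 60.083 g/mol = 0.90042 mol, giving 0.90042 Si and 1.80084 O.
Oxygen sums to 2.68951; scaling by 6/2.68951 = 2.23089 puts the formula on 6 O.
Mg: 0.57563 × 2.23089 = 1.284 atoms per formula unit.

1.284 Mg apfu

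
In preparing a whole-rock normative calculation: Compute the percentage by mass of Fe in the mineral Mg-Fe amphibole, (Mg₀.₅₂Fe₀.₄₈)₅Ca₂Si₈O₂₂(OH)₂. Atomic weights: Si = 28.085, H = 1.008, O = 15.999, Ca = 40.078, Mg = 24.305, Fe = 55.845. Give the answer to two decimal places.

M((Mg₀.₅₂Fe₀.₄₈)₅Ca₂Si₈O₂₂(OH)₂) = 888.049 g/mol.
Fe contributes 2.40 × 55.845 = 134.028 g per mole.
134.028/888.049 = 0.1509 → 15.09%.

15.09 weight percent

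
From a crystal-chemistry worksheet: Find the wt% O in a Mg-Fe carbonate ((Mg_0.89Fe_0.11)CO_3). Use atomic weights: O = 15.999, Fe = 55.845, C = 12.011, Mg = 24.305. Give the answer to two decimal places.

M((Mg_0.89Fe_0.11)CO_3) = 87.782 g/mol.
O contributes 3 × 15.999 = 47.997 g per mole.
47.997/87.782 = 0.5468 → 54.68%.

54.68 mass %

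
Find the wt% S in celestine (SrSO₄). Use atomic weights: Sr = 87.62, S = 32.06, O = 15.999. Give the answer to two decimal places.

Formula mass = 1×87.62 + 1×32.06 + 4×15.999 = 183.676 g/mol, of which 32.060 g is S.
So S makes up 32.060/183.676 = 0.1745 of the mass, i.e. 17.45%.

17.45 wt%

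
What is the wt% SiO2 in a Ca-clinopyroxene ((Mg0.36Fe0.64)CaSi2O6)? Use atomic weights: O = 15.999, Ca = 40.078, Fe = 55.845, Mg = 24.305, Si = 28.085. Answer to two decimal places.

50.76 wt%

Molar mass of (Mg0.36Fe0.64)CaSi2O6 = 0.36×24.305 + 0.64×55.845 + 1×40.078 + 2×28.085 + 6×15.999 = 236.733 g/mol.
Each formula unit contains 2 Si, equivalent to 2/1 = 2.0000 mol SiO2.
M(SiO2) = 1×28.085 + 2×15.999 = 60.083 g/mol.
Mass of SiO2 per formula unit = 2.0000 × 60.083 = 120.166 g.
SiO2 wt% = 120.166 / 236.733 × 100 = 50.76%.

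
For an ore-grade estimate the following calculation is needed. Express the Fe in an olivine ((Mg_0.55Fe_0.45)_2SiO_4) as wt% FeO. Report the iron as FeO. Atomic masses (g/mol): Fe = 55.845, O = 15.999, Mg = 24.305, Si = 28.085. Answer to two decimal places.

M((Mg_0.55Fe_0.45)_2SiO_4) = 169.077 g/mol; M(FeO) = 71.844 g/mol.
Moles FeO per formula unit = 0.90 Fe ÷ 1 = 0.9000.
FeO fraction = (0.9000 × 71.844) / 169.077 = 64.660/169.077 = 0.3824.

38.24 wt%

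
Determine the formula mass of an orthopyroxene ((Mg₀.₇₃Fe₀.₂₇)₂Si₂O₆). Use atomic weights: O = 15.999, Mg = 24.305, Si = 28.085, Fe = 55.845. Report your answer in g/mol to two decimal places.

Mg: 1.46 × 24.305 = 35.4853
Fe: 0.54 × 55.845 = 30.1563
Si: 2 × 28.085 = 56.1700
O: 6 × 15.999 = 95.9940
Summing the contributions gives the formula mass.

217.81 g/mol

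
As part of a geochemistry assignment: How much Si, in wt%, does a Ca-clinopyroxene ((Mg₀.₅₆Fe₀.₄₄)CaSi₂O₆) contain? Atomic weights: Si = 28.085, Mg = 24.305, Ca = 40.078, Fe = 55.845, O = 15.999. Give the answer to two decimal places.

24.38 wt%

Formula mass = 0.56×24.305 + 0.44×55.845 + 1×40.078 + 2×28.085 + 6×15.999 = 230.425 g/mol, of which 56.170 g is Si.
So Si makes up 56.170/230.425 = 0.2438 of the mass, i.e. 24.38%.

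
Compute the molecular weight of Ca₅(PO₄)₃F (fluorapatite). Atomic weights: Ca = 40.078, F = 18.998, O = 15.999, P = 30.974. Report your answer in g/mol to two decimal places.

Ca: 5 × 40.078 = 200.3900
P: 3 × 30.974 = 92.9220
O: 12 × 15.999 = 191.9880
F: 1 × 18.998 = 18.9980
Summing the contributions gives the formula mass.

504.30 g/mol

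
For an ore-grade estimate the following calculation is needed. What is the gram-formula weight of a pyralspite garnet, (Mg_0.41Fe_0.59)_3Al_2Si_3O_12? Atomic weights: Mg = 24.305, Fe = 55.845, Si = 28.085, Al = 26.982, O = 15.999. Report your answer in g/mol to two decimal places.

The formula mass is the sum 1.23×24.305 + 1.77×55.845 + 2×26.982 + 3×28.085 + 12×15.999.

458.95 g/mol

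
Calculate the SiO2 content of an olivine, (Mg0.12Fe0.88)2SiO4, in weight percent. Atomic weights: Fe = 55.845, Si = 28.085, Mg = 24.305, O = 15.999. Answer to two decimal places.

Molar mass of (Mg0.12Fe0.88)2SiO4 = 0.24×24.305 + 1.76×55.845 + 1×28.085 + 4×15.999 = 196.201 g/mol.
Each formula unit contains 1 Si, equivalent to 1/1 = 1.0000 mol SiO2.
M(SiO2) = 1×28.085 + 2×15.999 = 60.083 g/mol.
Mass of SiO2 per formula unit = 1.0000 × 60.083 = 60.083 g.
SiO2 wt% = 60.083 / 196.201 × 100 = 30.62%.

30.62 wt%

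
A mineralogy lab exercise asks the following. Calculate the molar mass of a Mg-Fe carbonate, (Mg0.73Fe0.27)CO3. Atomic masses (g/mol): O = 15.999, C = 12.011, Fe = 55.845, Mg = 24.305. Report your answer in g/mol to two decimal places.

92.83 g/mol

M = 0.73(24.305) + 0.27(55.845) + 1(12.011) + 3(15.999)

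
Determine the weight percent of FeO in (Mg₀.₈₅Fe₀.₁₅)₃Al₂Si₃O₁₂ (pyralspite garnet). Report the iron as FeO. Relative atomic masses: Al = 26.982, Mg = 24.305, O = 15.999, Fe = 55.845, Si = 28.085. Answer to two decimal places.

7.75 wt%

Formula mass = 417.315 g/mol.
0.45 Fe → 0.4500 mol FeO per formula unit; M(FeO) = 71.844, so FeO mass = 32.330 g.
32.330/417.315 × 100 = 7.75 wt%.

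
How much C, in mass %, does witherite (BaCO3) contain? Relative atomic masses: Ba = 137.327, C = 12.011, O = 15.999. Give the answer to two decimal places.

6.09 mass %

Formula mass = 1*137.327 + 1*12.011 + 3*15.999 = 197.335 g/mol, of which 12.011 g is C.
So C makes up 12.011/197.335 = 0.0609 of the mass, i.e. 6.09%.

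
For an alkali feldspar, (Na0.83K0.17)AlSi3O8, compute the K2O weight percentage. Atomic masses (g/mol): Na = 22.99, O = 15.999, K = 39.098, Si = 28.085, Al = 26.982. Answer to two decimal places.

3.02 wt%

M((Na0.83K0.17)AlSi3O8) = 264.957 g/mol; M(K2O) = 94.195 g/mol.
Moles K2O per formula unit = 0.17 K ÷ 2 = 0.0850.
K2O fraction = (0.0850 × 94.195) / 264.957 = 8.007/264.957 = 0.0302.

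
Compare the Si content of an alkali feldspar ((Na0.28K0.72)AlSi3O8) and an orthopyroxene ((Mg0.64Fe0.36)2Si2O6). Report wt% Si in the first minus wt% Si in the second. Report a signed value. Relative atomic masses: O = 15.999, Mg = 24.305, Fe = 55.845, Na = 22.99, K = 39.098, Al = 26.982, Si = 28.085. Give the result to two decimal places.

5.64 percentage points

Si in (Na0.28K0.72)AlSi3O8: molar mass 273.817 g/mol; 3×28.085 = 84.255 g → 30.77 wt%.
Si in (Mg0.64Fe0.36)2Si2O6: molar mass 223.483 g/mol; 2×28.085 = 56.170 g → 25.13 wt%.
Difference = 30.77 − 25.13 = 5.64 percentage points.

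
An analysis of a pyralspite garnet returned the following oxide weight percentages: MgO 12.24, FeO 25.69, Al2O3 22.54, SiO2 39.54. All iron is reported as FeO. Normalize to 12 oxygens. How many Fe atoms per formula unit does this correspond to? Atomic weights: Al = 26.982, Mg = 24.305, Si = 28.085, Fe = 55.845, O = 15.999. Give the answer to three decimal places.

1.625 Fe apfu

MgO (M=40.304): mol = 0.30369; Mg = 0.30369, O = 0.30369.
FeO (M=71.844): mol = 0.35758; Fe = 0.35758, O = 0.35758.
Al2O3 (M=101.961): mol = 0.22106; Al = 0.44212, O = 0.66318.
SiO2 (M=60.083): mol = 0.65809; Si = 0.65809, O = 1.31618.
ΣO = 2.64063; factor = 12/ΣO = 4.54437.
Fe apfu = 0.35758 × 4.54437 = 1.625.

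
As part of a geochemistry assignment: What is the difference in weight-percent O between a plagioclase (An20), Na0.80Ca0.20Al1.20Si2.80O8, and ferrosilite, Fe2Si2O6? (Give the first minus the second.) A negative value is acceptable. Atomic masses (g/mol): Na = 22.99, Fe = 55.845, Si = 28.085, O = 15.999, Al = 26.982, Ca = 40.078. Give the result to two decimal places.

11.84 percentage points

O in Na0.80Ca0.20Al1.20Si2.80O8: molar mass 265.416 g/mol; 8×15.999 = 127.992 g → 48.22 wt%.
O in Fe2Si2O6: molar mass 263.854 g/mol; 6×15.999 = 95.994 g → 36.38 wt%.
Difference = 48.22 − 36.38 = 11.84 percentage points.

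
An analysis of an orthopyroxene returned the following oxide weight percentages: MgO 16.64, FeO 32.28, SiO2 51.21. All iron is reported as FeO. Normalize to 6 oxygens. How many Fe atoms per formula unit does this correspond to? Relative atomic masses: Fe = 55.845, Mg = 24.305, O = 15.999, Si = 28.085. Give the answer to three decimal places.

MgO: 16.64/40.304 = 0.41286 mol → 0.41286 mol Mg, 0.41286 mol O.
FeO: 32.28/71.844 = 0.44931 mol → 0.44931 mol Fe, 0.44931 mol O.
SiO2: 51.21/60.083 = 0.85232 mol → 0.85232 mol Si, 1.70464 mol O.
Total oxygen = 2.56681 mol. Normalization factor = 6/2.56681 = 2.33753.
Fe per 6 O = 0.44931 × 2.33753 = 1.050.

1.050 Fe apfu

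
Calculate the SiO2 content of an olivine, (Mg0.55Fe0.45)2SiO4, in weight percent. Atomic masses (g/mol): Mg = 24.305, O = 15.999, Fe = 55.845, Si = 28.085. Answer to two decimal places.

35.54 wt%

M((Mg0.55Fe0.45)2SiO4) = 169.077 g/mol; M(SiO2) = 60.083 g/mol.
Moles SiO2 per formula unit = 1 Si ÷ 1 = 1.0000.
SiO2 fraction = (1.0000 × 60.083) / 169.077 = 60.083/169.077 = 0.3554.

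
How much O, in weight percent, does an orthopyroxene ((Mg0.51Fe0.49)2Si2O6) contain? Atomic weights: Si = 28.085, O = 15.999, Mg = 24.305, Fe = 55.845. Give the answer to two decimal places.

41.43 weight percent

Formula mass = 1.02×24.305 + 0.98×55.845 + 2×28.085 + 6×15.999 = 231.683 g/mol, of which 95.994 g is O.
So O makes up 95.994/231.683 = 0.4143 of the mass, i.e. 41.43%.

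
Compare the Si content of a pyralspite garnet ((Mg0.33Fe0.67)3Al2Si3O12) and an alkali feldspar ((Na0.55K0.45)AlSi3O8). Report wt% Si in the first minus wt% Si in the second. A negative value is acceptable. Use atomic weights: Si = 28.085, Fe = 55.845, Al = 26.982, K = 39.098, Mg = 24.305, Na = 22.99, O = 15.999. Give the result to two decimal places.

M((Mg0.33Fe0.67)3Al2Si3O12) = 466.517 g/mol, so wt% Si = 84.255/466.517 × 100 = 18.06%.
M((Na0.55K0.45)AlSi3O8) = 269.468 g/mol, so wt% Si = 84.255/269.468 × 100 = 31.27%.
18.06 − 31.27 = -13.21 pp.

-13.21 percentage points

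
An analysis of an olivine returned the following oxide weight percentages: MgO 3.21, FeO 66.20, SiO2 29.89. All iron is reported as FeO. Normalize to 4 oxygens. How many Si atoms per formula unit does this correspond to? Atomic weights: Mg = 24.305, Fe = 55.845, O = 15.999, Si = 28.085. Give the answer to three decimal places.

0.997 Si apfu

MgO (M=40.304): mol = 0.07964; Mg = 0.07964, O = 0.07964.
FeO (M=71.844): mol = 0.92144; Fe = 0.92144, O = 0.92144.
SiO2 (M=60.083): mol = 0.49748; Si = 0.49748, O = 0.99496.
ΣO = 1.99604; factor = 4/ΣO = 2.00397.
Si apfu = 0.49748 × 2.00397 = 0.997.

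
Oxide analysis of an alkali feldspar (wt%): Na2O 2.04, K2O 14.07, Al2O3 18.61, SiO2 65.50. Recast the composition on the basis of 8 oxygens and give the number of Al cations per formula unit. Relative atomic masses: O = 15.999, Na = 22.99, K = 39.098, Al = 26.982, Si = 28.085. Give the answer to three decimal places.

Na2O (M=61.979): mol = 0.03291; Na = 0.06582, O = 0.03291.
K2O (M=94.195): mol = 0.14937; K = 0.29874, O = 0.14937.
Al2O3 (M=101.961): mol = 0.18252; Al = 0.36504, O = 0.54756.
SiO2 (M=60.083): mol = 1.09016; Si = 1.09016, O = 2.18032.
ΣO = 2.91016; factor = 8/ΣO = 2.74899.
Al apfu = 0.36504 × 2.74899 = 1.003.

1.003 Al apfu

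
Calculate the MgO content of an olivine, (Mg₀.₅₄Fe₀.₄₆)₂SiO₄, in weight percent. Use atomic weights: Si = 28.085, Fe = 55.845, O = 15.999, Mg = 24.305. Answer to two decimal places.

M((Mg₀.₅₄Fe₀.₄₆)₂SiO₄) = 169.708 g/mol; M(MgO) = 40.304 g/mol.
Moles MgO per formula unit = 1.08 Mg ÷ 1 = 1.0800.
MgO fraction = (1.0800 × 40.304) / 169.708 = 43.528/169.708 = 0.2565.

25.65 wt%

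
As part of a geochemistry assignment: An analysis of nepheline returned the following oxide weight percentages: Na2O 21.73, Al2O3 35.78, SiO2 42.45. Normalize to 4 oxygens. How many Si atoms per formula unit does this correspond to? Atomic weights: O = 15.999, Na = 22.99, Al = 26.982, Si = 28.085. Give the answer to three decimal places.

Na2O: 21.73/61.979 = 0.35060 mol → 0.70120 mol Na, 0.35060 mol O.
Al2O3: 35.78/101.961 = 0.35092 mol → 0.70184 mol Al, 1.05276 mol O.
SiO2: 42.45/60.083 = 0.70652 mol → 0.70652 mol Si, 1.41304 mol O.
Total oxygen = 2.81640 mol. Normalization factor = 4/2.81640 = 1.42025.
Si per 4 O = 0.70652 × 1.42025 = 1.003.

1.003 Si apfu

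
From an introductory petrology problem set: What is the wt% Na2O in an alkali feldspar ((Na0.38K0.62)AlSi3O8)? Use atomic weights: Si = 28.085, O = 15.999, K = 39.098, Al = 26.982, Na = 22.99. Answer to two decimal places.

4.33 wt%

Formula mass = 272.206 g/mol.
0.38 Na → 0.1900 mol Na2O per formula unit; M(Na2O) = 61.979, so Na2O mass = 11.776 g.
11.776/272.206 × 100 = 4.33 wt%.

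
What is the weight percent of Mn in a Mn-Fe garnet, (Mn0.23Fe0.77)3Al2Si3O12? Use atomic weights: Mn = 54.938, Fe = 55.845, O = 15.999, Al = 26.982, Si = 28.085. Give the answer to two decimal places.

7.63 weight percent

Molar mass of (Mn0.23Fe0.77)3Al2Si3O12: 0.69×54.938 + 2.31×55.845 + 2×26.982 + 3×28.085 + 12×15.999 = 497.116 g/mol.
Mass of Mn per formula unit: 0.69 × 54.938 = 37.907 g.
Weight fraction Mn = 37.907 / 497.116 = 0.0763.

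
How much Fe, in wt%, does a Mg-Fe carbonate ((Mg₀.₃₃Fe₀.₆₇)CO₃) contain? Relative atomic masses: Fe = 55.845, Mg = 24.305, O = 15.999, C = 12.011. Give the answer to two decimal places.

35.48 wt%

Molar mass of (Mg₀.₃₃Fe₀.₆₇)CO₃: 0.33×24.305 + 0.67×55.845 + 1×12.011 + 3×15.999 = 105.445 g/mol.
Mass of Fe per formula unit: 0.67 × 55.845 = 37.416 g.
Weight fraction Fe = 37.416 / 105.445 = 0.3548.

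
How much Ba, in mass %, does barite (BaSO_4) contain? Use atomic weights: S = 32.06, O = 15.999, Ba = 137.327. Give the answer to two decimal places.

58.84 mass %

Molar mass of BaSO_4: 1×137.327 + 1×32.06 + 4×15.999 = 233.383 g/mol.
Mass of Ba per formula unit: 1 × 137.327 = 137.327 g.
Weight fraction Ba = 137.327 / 233.383 = 0.5884.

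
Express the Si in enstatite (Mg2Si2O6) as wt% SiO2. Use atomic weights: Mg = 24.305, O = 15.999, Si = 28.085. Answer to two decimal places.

M(Mg2Si2O6) = 200.774 g/mol; M(SiO2) = 60.083 g/mol.
Moles SiO2 per formula unit = 2 Si ÷ 1 = 2.0000.
SiO2 fraction = (2.0000 × 60.083) / 200.774 = 120.166/200.774 = 0.5985.

59.85 wt%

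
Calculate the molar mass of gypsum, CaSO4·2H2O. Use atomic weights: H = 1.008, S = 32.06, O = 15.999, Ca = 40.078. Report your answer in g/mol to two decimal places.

172.16 g/mol

The formula mass is the sum 1·40.078 + 1·32.06 + 6·15.999 + 4·1.008.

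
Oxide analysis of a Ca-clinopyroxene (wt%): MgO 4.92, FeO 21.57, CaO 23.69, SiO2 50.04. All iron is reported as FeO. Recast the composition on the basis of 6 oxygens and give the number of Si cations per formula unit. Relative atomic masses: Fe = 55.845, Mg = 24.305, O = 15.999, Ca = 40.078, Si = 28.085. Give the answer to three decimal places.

MgO: 4.92/40.304 = 0.12207 mol → 0.12207 mol Mg, 0.12207 mol O.
FeO: 21.57/71.844 = 0.30023 mol → 0.30023 mol Fe, 0.30023 mol O.
CaO: 23.69/56.077 = 0.42245 mol → 0.42245 mol Ca, 0.42245 mol O.
SiO2: 50.04/60.083 = 0.83285 mol → 0.83285 mol Si, 1.66570 mol O.
Total oxygen = 2.51045 mol. Normalization factor = 6/2.51045 = 2.39001.
Si per 6 O = 0.83285 × 2.39001 = 1.991.

1.991 Si apfu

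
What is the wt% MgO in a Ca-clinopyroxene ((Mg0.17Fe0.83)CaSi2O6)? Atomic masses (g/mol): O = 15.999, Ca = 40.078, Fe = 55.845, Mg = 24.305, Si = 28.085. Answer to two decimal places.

M((Mg0.17Fe0.83)CaSi2O6) = 242.725 g/mol; M(MgO) = 40.304 g/mol.
Moles MgO per formula unit = 0.17 Mg ÷ 1 = 0.1700.
MgO fraction = (0.1700 × 40.304) / 242.725 = 6.852/242.725 = 0.0282.

2.82 wt%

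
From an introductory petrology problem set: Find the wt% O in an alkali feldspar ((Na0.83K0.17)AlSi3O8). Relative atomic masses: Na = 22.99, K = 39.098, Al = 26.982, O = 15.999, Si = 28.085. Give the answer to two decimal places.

48.31 weight percent

Formula mass = 0.83*22.99 + 0.17*39.098 + 1*26.982 + 3*28.085 + 8*15.999 = 264.957 g/mol, of which 127.992 g is O.
So O makes up 127.992/264.957 = 0.4831 of the mass, i.e. 48.31%.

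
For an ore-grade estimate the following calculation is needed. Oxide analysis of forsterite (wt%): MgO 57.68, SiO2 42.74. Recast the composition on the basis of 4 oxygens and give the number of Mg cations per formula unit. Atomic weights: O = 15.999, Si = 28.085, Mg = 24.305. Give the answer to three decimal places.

MgO (M=40.304): mol = 1.43112; Mg = 1.43112, O = 1.43112.
SiO2 (M=60.083): mol = 0.71135; Si = 0.71135, O = 1.42270.
ΣO = 2.85382; factor = 4/ΣO = 1.40163.
Mg apfu = 1.43112 × 1.40163 = 2.006.

2.006 Mg apfu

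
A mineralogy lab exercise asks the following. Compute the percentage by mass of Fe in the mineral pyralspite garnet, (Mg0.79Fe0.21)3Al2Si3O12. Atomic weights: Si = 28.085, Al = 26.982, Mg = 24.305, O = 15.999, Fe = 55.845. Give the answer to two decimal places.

8.32 mass %

Formula mass = 2.37*24.305 + 0.63*55.845 + 2*26.982 + 3*28.085 + 12*15.999 = 422.992 g/mol, of which 35.182 g is Fe.
So Fe makes up 35.182/422.992 = 0.0832 of the mass, i.e. 8.32%.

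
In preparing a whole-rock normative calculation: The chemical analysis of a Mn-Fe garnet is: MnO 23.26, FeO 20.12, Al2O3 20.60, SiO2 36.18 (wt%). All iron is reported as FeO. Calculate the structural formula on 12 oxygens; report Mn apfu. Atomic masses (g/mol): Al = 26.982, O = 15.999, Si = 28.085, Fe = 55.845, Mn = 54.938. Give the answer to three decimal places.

1.627 Mn apfu

23.26 wt% MnO ÷ 70.937 g/mol = 0.32790 mol, giving 0.32790 Mn and 0.32790 O.
20.12 wt% FeO ÷ 71.844 g/mol = 0.28005 mol, giving 0.28005 Fe and 0.28005 O.
20.60 wt% Al2O3 ÷ 101.961 g/mol = 0.20204 mol, giving 0.40408 Al and 0.60612 O.
36.18 wt% SiO2 ÷ 60.083 g/mol = 0.60217 mol, giving 0.60217 Si and 1.20434 O.
Oxygen sums to 2.41841; scaling by 12/2.41841 = 4.96194 puts the formula on 12 O.
Mn: 0.32790 × 4.96194 = 1.627 atoms per formula unit.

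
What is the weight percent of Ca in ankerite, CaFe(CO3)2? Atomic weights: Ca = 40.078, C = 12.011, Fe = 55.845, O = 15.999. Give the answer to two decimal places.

18.56 mass %

Molar mass of CaFe(CO3)2: 1*40.078 + 1*55.845 + 2*12.011 + 6*15.999 = 215.939 g/mol.
Mass of Ca per formula unit: 1 × 40.078 = 40.078 g.
Weight fraction Ca = 40.078 / 215.939 = 0.1856.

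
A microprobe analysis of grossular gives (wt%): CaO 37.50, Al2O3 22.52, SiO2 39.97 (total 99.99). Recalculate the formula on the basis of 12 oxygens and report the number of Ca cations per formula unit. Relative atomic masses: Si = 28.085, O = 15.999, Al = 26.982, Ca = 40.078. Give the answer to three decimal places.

CaO: 37.50/56.077 = 0.66872 mol → 0.66872 mol Ca, 0.66872 mol O.
Al2O3: 22.52/101.961 = 0.22087 mol → 0.44174 mol Al, 0.66261 mol O.
SiO2: 39.97/60.083 = 0.66525 mol → 0.66525 mol Si, 1.33050 mol O.
Total oxygen = 2.66183 mol. Normalization factor = 12/2.66183 = 4.50818.
Ca per 12 O = 0.66872 × 4.50818 = 3.015.

3.015 Ca apfu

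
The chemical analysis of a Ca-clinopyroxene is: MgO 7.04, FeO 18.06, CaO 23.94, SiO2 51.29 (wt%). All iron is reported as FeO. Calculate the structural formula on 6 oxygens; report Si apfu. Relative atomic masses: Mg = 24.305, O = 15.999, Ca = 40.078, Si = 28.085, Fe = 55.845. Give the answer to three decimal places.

2.001 Si apfu

7.04 wt% MgO ÷ 40.304 g/mol = 0.17467 mol, giving 0.17467 Mg and 0.17467 O.
18.06 wt% FeO ÷ 71.844 g/mol = 0.25138 mol, giving 0.25138 Fe and 0.25138 O.
23.94 wt% CaO ÷ 56.077 g/mol = 0.42691 mol, giving 0.42691 Ca and 0.42691 O.
51.29 wt% SiO2 ÷ 60.083 g/mol = 0.85365 mol, giving 0.85365 Si and 1.70730 O.
Oxygen sums to 2.56026; scaling by 6/2.56026 = 2.34351 puts the formula on 6 O.
Si: 0.85365 × 2.34351 = 2.001 atoms per formula unit.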